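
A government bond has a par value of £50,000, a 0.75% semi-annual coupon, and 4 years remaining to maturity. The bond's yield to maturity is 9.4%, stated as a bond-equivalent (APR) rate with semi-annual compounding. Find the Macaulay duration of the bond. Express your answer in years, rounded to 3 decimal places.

Periodic yield y = 0.047. Discount each cash flow and weight by its period:
  t   CF        PV=CF/(1+0.047)^t    t·PV
  1       187.50       179.0831       179.0831
  2       187.50       171.0440       342.0881
  3       187.50       163.3658       490.0975
  4       187.50       156.0323       624.1293
  5       187.50       149.0280       745.1400
  6       187.50       142.3381       854.0286
  7       187.50       135.9485       951.6397
  8    50,187.50    34,755.3854   278,043.0835
  Σ                 35,852.2253   282,229.2897
Price P = Σ PV = 35,852.2253.
Macaulay duration = Σ(t·PV) / P = 282,229.2897 / 35,852.2253 = 7.87202 half-year periods.
In years: 7.87202 / 2 = 3.93601 years.

3.936 years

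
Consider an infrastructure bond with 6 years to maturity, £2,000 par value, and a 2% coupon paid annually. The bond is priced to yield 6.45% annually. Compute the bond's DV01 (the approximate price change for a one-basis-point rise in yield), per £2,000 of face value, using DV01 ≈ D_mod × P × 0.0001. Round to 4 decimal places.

£0.8352

Periodic yield y = 0.0645.
  t   CF        PV=CF/(1+0.0645)^t    t·PV
  1        40.00        37.5763        37.5763
  2        40.00        35.2995        70.5990
  3        40.00        33.1606        99.4819
  4        40.00        31.1514       124.6055
  5        40.00        29.2639       146.3193
  6     2,040.00     1,402.0263     8,412.1580
  Σ                  1,568.4781     8,890.7402
P = 1,568.4781; D_Mac = 5.66839 yrs; D_mod = 5.32493 yrs.
DV01 ≈ 5.32493 × 1,568.4781 × 0.0001 = 0.835203.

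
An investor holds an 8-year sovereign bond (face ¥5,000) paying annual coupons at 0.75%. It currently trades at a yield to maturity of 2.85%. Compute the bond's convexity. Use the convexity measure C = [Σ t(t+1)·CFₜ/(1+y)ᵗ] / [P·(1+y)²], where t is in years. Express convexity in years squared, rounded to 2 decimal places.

With y = 0.0285:
  t   CF        PV=CF/(1+0.0285)^t    t·PV        t(t+1)·PV
  1        37.50        36.4609        36.4609          72.9217
  2        37.50        35.4505        70.9011         212.7032
  3        37.50        34.4682       103.4045         413.6182
  4        37.50        33.5131       134.0522         670.2612
  5        37.50        32.5844       162.9220         977.5321
  6        37.50        31.6815       190.0889       1,330.6223
  7        37.50        30.8036       215.6251       1,725.0005
  8     5,037.50     4,023.2840    32,186.2721     289,676.4485
  Σ                  4,258.2461    33,099.7267     295,079.1077
P = 4,258.2461.
Convexity = Σ t(t+1)·PV / [P·(1+y)²] = 295,079.1077 / (4,258.2461 × 1.057812) = 65.50872.

65.51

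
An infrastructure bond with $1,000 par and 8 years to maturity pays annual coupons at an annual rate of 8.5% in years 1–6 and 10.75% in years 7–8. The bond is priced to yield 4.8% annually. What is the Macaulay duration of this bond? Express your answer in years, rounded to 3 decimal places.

Periodic yield y = 0.048. Discount each cash flow and weight by its year:
  t   CF        PV=CF/(1+0.048)^t    t·PV
  1        85.00        81.1069        81.1069
  2        85.00        77.3921       154.7841
  3        85.00        73.8474       221.5421
  4        85.00        70.4651       281.8602
  5        85.00        67.2376       336.1882
  6        85.00        64.1581       384.9484
  7       107.50        77.4247       541.9728
  8     1,107.50       761.1206     6,088.9648
  Σ                  1,272.7524     8,091.3675
Price P = Σ PV = 1,272.7524.
Macaulay duration = Σ(t·PV) / P = 8,091.3675 / 1,272.7524 = 6.35738 years.

6.357 years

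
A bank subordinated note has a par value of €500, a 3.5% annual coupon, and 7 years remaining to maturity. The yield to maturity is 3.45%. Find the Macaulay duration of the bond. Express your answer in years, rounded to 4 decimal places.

Periodic yield y = 0.0345. Discount each cash flow and weight by its year:
  t   CF        PV=CF/(1+0.0345)^t    t·PV
  1        17.50        16.9164        16.9164
  2        17.50        16.3522        32.7045
  3        17.50        15.8069        47.4207
  4        17.50        15.2797        61.1190
  5        17.50        14.7702        73.8509
  6        17.50        14.2776        85.6656
  7       517.50       408.1285     2,856.8993
  Σ                    501.5315     3,174.5762
Price P = Σ PV = 501.5315.
Macaulay duration = Σ(t·PV) / P = 3,174.5762 / 501.5315 = 6.32976 years.

6.3298 years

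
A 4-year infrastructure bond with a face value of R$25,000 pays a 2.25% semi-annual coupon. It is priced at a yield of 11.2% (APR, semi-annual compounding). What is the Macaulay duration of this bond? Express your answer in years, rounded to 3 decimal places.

Periodic yield y = 0.056. Discount each cash flow and weight by its period:
  t   CF        PV=CF/(1+0.056)^t    t·PV
  1       281.25       266.3352       266.3352
  2       281.25       252.2114       504.4228
  3       281.25       238.8365       716.5096
  4       281.25       226.1710       904.6839
  5       281.25       214.1771     1,070.8853
  6       281.25       202.8192     1,216.9151
  7       281.25       192.0636     1,344.4453
  8    25,281.25    16,348.8496   130,790.7965
  Σ                 17,941.4635   136,814.9937
Price P = Σ PV = 17,941.4635.
Macaulay duration = Σ(t·PV) / P = 136,814.9937 / 17,941.4635 = 7.62563 half-year periods.
In years: 7.62563 / 2 = 3.81282 years.

3.813 years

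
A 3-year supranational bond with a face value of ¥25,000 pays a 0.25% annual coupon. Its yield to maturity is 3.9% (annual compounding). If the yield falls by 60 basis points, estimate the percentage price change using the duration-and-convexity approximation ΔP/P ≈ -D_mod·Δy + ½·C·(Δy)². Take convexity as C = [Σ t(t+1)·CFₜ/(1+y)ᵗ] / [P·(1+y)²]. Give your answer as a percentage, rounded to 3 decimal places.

With y = 0.039:
  t   CF        PV=CF/(1+0.039)^t    t·PV        t(t+1)·PV
  1        62.50        60.1540        60.1540         120.3080
  2        62.50        57.8960       115.7921         347.3763
  3    25,062.50    22,344.8656    67,034.5969     268,138.3875
  Σ                 22,462.9157    67,210.5430     268,606.0718
P = 22,462.9157; D_Mac = 2.99207 yrs; D_mod = 2.87976 yrs; C = 11.07691.
Duration effect: -2.87976 × (-0.006) = +0.017279
Convexity effect: 0.5 × 11.07691 × (-0.006)² = +0.0001994
ΔP/P ≈ +0.017279 + 0.0001994 = +0.017478 = +1.7478%.

+1.748%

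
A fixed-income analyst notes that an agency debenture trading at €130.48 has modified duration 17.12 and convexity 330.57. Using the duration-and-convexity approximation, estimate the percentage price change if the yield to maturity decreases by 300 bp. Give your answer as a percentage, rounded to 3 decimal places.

Duration effect: -D_mod·Δy = -17.12 × (-0.03) = +0.513600
Convexity effect: ½·C·(Δy)² = 0.5 × 330.57 × (-0.03)² = +0.1487565
ΔP/P ≈ +0.513600 + 0.1487565 = +0.6623565
= +66.23565%.

+66.236%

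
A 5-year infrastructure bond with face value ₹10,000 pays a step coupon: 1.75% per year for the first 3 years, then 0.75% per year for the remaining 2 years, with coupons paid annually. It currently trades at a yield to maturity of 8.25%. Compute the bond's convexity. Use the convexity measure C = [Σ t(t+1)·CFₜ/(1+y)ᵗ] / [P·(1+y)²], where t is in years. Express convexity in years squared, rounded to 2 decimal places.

24.30

With y = 0.0825:
  t   CF        PV=CF/(1+0.0825)^t    t·PV        t(t+1)·PV
  1       175.00       161.6628       161.6628         323.3256
  2       175.00       149.3421       298.6842         896.0526
  3       175.00       137.9604       413.8811       1,655.5244
  4        75.00        54.6197       218.4790       1,092.3948
  5    10,075.00     6,778.0619    33,890.3094     203,341.8565
  Σ                  7,281.6469    34,983.0165     207,309.1540
P = 7,281.6469.
Convexity = Σ t(t+1)·PV / [P·(1+y)²] = 207,309.1540 / (7,281.6469 × 1.171806) = 24.29590.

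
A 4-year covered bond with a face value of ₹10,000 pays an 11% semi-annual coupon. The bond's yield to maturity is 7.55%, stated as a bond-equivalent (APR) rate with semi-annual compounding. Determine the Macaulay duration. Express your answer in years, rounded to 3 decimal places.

Periodic yield y = 0.03775. Discount each cash flow and weight by its period:
  t   CF        PV=CF/(1+0.03775)^t    t·PV
  1       550.00       529.9928       529.9928
  2       550.00       510.7133     1,021.4267
  3       550.00       492.1352     1,476.4057
  4       550.00       474.2329     1,896.9318
  5       550.00       456.9819     2,284.9094
  6       550.00       440.3584     2,642.1501
  7       550.00       424.3395     2,970.3767
  8    10,550.00     7,843.5112    62,748.0899
  Σ                 11,172.2653    75,570.2831
Price P = Σ PV = 11,172.2653.
Macaulay duration = Σ(t·PV) / P = 75,570.2831 / 11,172.2653 = 6.76410 half-year periods.
In years: 6.76410 / 2 = 3.38205 years.

3.382 years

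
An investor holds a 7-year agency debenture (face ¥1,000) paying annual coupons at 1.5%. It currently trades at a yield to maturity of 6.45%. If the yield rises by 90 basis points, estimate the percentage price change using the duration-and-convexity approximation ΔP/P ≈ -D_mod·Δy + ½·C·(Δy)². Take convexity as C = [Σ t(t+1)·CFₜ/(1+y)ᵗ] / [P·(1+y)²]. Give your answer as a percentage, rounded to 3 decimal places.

-5.421%

With y = 0.0645:
  t   CF        PV=CF/(1+0.0645)^t    t·PV        t(t+1)·PV
  1        15.00        14.0911        14.0911          28.1822
  2        15.00        13.2373        26.4746          79.4239
  3        15.00        12.4352        37.3057         149.2229
  4        15.00        11.6818        46.7271         233.6354
  5        15.00        10.9739        54.8697         329.2185
  6        15.00        10.3090        61.8541         432.9787
  7     1,015.00       655.3094     4,587.1656      36,697.3251
  Σ                    728.0378     4,828.4880      37,949.9867
P = 728.0378; D_Mac = 6.63219 yrs; D_mod = 6.23034 yrs; C = 46.00090.
Duration effect: -6.23034 × (+0.009) = -0.056073
Convexity effect: 0.5 × 46.00090 × (0.009)² = +0.0018630
ΔP/P ≈ -0.056073 + 0.0018630 = -0.054210 = -5.4210%.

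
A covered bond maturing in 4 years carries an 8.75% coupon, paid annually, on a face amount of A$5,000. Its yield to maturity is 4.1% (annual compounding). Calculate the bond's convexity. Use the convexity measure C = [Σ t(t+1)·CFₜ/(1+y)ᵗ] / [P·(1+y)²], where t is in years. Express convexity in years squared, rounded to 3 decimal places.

15.878

With y = 0.041:
  t   CF        PV=CF/(1+0.041)^t    t·PV        t(t+1)·PV
  1       437.50       420.2690       420.2690         840.5379
  2       437.50       403.7166       807.4332       2,422.2996
  3       437.50       387.8161     1,163.4484       4,653.7936
  4     5,437.50     4,630.1638    18,520.6551      92,603.2753
  Σ                  5,841.9655    20,911.8056     100,519.9064
P = 5,841.9655.
Convexity = Σ t(t+1)·PV / [P·(1+y)²] = 100,519.9064 / (5,841.9655 × 1.083681) = 15.87785.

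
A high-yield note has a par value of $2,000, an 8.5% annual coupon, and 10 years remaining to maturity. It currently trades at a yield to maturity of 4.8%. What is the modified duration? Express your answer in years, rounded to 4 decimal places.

7.1442 years

Periodic yield y = 0.048. First find Macaulay duration:
  t   CF        PV=CF/(1+0.048)^t    t·PV
  1       170.00       162.2137       162.2137
  2       170.00       154.7841       309.5682
  3       170.00       147.6948       443.0843
  4       170.00       140.9301       563.7204
  5       170.00       134.4753       672.3765
  6       170.00       128.3161       769.8967
  7       170.00       122.4390       857.0733
  8       170.00       116.8312       934.6492
  9       170.00       111.4801     1,003.3210
  10    2,170.00     1,357.8347    13,578.3471
  Σ                  2,576.9991    19,294.2505
P = 2,576.9991; Macaulay duration = 19,294.2505 / 2,576.9991 = 7.48710 years.
Modified duration = D_Mac / (1 + y) = 7.48710 / 1.048 = 7.14418 years.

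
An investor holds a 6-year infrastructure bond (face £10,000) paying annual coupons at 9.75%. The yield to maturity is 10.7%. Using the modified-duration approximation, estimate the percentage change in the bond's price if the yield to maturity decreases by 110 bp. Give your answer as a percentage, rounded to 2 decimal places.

+4.76%

Periodic yield y = 0.107. Modified duration first:
  t   CF        PV=CF/(1+0.107)^t    t·PV
  1       975.00       880.7588       880.7588
  2       975.00       795.6267     1,591.2535
  3       975.00       718.7233     2,156.1700
  4       975.00       649.2532     2,597.0130
  5       975.00       586.4980     2,932.4898
  6    10,975.00     5,963.7414    35,782.4484
  Σ                  9,594.6015    45,940.1336
P = 9,594.6015; D_Mac = 4.78812 yrs; D_mod = 4.78812/(1+0.107) = 4.32531 yrs.
ΔP/P ≈ -D_mod · Δy = -4.32531 × (-0.011) = +0.047578 = +4.7578%.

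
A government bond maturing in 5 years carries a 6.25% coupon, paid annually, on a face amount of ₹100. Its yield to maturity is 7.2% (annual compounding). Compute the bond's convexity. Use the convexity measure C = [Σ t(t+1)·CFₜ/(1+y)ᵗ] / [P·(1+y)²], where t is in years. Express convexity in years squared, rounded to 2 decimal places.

With y = 0.072:
  t   CF        PV=CF/(1+0.072)^t    t·PV        t(t+1)·PV
  1         6.25         5.8302         5.8302          11.6604
  2         6.25         5.4386        10.8773          32.6319
  3         6.25         5.0734        15.2201          60.8803
  4         6.25         4.7326        18.9304          94.6522
  5       106.25        75.0507       375.2537       2,251.5224
  Σ                     96.1256       426.1118       2,451.3472
P = 96.1256.
Convexity = Σ t(t+1)·PV / [P·(1+y)²] = 2,451.3472 / (96.1256 × 1.149184) = 22.19097.

22.19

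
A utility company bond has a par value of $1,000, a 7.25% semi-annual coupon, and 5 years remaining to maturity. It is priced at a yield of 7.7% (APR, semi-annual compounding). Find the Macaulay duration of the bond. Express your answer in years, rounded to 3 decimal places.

Periodic yield y = 0.0385. Discount each cash flow and weight by its period:
  t   CF        PV=CF/(1+0.0385)^t    t·PV
  1        36.25        34.9061        34.9061
  2        36.25        33.6121        67.2241
  3        36.25        32.3660        97.0979
  4        36.25        31.1661       124.6643
  5        36.25        30.0107       150.0533
  6        36.25        28.8981       173.3885
  7        36.25        27.8268       194.7873
  8        36.25        26.7951       214.3611
  9        36.25        25.8018       232.2159
  10    1,036.25       710.2309     7,102.3085
  Σ                    981.6134     8,391.0070
Price P = Σ PV = 981.6134.
Macaulay duration = Σ(t·PV) / P = 8,391.0070 / 981.6134 = 8.54818 half-year periods.
In years: 8.54818 / 2 = 4.27409 years.

4.274 years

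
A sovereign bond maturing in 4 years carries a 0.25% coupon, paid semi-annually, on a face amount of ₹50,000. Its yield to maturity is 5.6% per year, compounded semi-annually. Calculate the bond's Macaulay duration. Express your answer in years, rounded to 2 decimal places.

Periodic yield y = 0.028. Discount each cash flow and weight by its period:
  t   CF        PV=CF/(1+0.028)^t    t·PV
  1        62.50        60.7977        60.7977
  2        62.50        59.1417       118.2834
  3        62.50        57.5308       172.5925
  4        62.50        55.9638       223.8554
  5        62.50        54.4395       272.1977
  6        62.50        52.9568       317.7405
  7        62.50        51.5143       360.6004
  8    50,062.50    40,139.0987   321,112.7894
  Σ                 40,531.4434   322,638.8570
Price P = Σ PV = 40,531.4434.
Macaulay duration = Σ(t·PV) / P = 322,638.8570 / 40,531.4434 = 7.96021 half-year periods.
In years: 7.96021 / 2 = 3.98011 years.

3.98 years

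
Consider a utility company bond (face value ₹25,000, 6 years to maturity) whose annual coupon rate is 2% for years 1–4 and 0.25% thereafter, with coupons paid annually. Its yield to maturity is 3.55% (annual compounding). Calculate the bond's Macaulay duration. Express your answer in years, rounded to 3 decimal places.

Periodic yield y = 0.0355. Discount each cash flow and weight by its year:
  t   CF        PV=CF/(1+0.0355)^t    t·PV
  1       500.00       482.8585       482.8585
  2       500.00       466.3047       932.6094
  3       500.00       450.3184     1,350.9552
  4       500.00       434.8802     1,739.5206
  5        62.50        52.4964       262.4820
  6    25,062.50    20,329.3630   121,976.1780
  Σ                 22,216.2212   126,744.6037
Price P = Σ PV = 22,216.2212.
Macaulay duration = Σ(t·PV) / P = 126,744.6037 / 22,216.2212 = 5.70505 years.

5.705 years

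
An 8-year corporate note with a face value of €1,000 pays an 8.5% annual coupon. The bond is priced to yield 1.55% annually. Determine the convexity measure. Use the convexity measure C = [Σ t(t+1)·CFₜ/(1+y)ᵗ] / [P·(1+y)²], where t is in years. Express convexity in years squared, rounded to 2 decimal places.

With y = 0.0155:
  t   CF        PV=CF/(1+0.0155)^t    t·PV        t(t+1)·PV
  1        85.00        83.7026        83.7026         167.4052
  2        85.00        82.4250       164.8500         494.5501
  3        85.00        81.1669       243.5008         974.0032
  4        85.00        79.9280       319.7122       1,598.5610
  5        85.00        78.7081       393.5404       2,361.2422
  6        85.00        77.5067       465.0403       3,255.2822
  7        85.00        76.3237       534.2659       4,274.1274
  8     1,085.00       959.3792     7,675.0339      69,075.3052
  Σ                  1,519.1404     9,879.6462      82,200.4766
P = 1,519.1404.
Convexity = Σ t(t+1)·PV / [P·(1+y)²] = 82,200.4766 / (1,519.1404 × 1.031240) = 52.47067.

52.47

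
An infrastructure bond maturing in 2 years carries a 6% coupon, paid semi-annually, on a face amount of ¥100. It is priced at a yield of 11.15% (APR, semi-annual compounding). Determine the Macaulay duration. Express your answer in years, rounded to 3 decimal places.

1.910 years

Periodic yield y = 0.05575. Discount each cash flow and weight by its period:
  t   CF        PV=CF/(1+0.05575)^t    t·PV
  1         3.00         2.8416         2.8416
  2         3.00         2.6915         5.3831
  3         3.00         2.5494         7.6482
  4       103.00        82.9073       331.6293
  Σ                     90.9898       347.5021
Price P = Σ PV = 90.9898.
Macaulay duration = Σ(t·PV) / P = 347.5021 / 90.9898 = 3.81913 half-year periods.
In years: 3.81913 / 2 = 1.90957 years.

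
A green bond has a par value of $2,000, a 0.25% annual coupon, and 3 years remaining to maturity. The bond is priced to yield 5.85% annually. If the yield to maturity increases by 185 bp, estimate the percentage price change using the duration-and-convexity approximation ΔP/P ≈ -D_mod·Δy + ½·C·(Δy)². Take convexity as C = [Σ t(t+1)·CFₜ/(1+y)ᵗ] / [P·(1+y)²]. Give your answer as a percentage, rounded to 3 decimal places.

With y = 0.0585:
  t   CF        PV=CF/(1+0.0585)^t    t·PV        t(t+1)·PV
  1         5.00         4.7237         4.7237           9.4473
  2         5.00         4.4626         8.9252          26.7756
  3     2,005.00     1,690.6036     5,071.8108      20,287.2432
  Σ                  1,699.7899     5,085.4597      20,323.4662
P = 1,699.7899; D_Mac = 2.99182 yrs; D_mod = 2.82647 yrs; C = 10.67139.
Duration effect: -2.82647 × (+0.0185) = -0.052290
Convexity effect: 0.5 × 10.67139 × (0.0185)² = +0.0018261
ΔP/P ≈ -0.052290 + 0.0018261 = -0.050464 = -5.0464%.

-5.046%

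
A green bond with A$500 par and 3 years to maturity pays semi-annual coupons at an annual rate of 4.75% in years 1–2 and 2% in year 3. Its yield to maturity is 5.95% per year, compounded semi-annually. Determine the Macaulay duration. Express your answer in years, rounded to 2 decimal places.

2.83 years

Periodic yield y = 0.02975. Discount each cash flow and weight by its period:
  t   CF        PV=CF/(1+0.02975)^t    t·PV
  1       11.875        11.5319        11.5319
  2       11.875        11.1988        22.3975
  3       11.875        10.8752        32.6257
  4       11.875        10.5610        42.2441
  5        5.000         4.3183        21.5914
  6      505.000       423.5460     2,541.2759
  Σ                    472.0312     2,671.6666
Price P = Σ PV = 472.0312.
Macaulay duration = Σ(t·PV) / P = 2,671.6666 / 472.0312 = 5.65994 half-year periods.
In years: 5.65994 / 2 = 2.82997 years.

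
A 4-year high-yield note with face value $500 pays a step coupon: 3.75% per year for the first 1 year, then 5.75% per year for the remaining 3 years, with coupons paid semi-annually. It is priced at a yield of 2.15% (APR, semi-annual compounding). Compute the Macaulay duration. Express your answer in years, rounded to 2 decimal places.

3.71 years

Periodic yield y = 0.01075. Discount each cash flow and weight by its period:
  t   CF        PV=CF/(1+0.01075)^t    t·PV
  1        9.375         9.2753         9.2753
  2        9.375         9.1766        18.3533
  3       14.375        13.9212        41.7636
  4       14.375        13.7731        55.0925
  5       14.375        13.6267        68.1333
  6       14.375        13.4817        80.8903
  7       14.375        13.3383        93.3683
  8      514.375       472.2042     3,777.6337
  Σ                    558.7972     4,144.5103
Price P = Σ PV = 558.7972.
Macaulay duration = Σ(t·PV) / P = 4,144.5103 / 558.7972 = 7.41684 half-year periods.
In years: 7.41684 / 2 = 3.70842 years.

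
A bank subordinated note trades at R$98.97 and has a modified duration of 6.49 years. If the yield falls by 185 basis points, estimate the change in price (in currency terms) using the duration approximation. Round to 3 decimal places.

Duration approximation: ΔP/P ≈ -D_mod · Δy = -6.49 × (-0.0185) = +0.120065.
ΔP ≈ 98.97 × (+0.120065) = +11.88283305.

+R$11.883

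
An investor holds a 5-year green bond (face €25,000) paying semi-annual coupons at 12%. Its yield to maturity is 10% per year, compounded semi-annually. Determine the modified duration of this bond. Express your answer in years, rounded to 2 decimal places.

3.76 years

Periodic yield y = 0.05. First find Macaulay duration:
  t   CF        PV=CF/(1+0.05)^t    t·PV
  1     1,500.00     1,428.5714     1,428.5714
  2     1,500.00     1,360.5442     2,721.0884
  3     1,500.00     1,295.7564     3,887.2692
  4     1,500.00     1,234.0537     4,936.2148
  5     1,500.00     1,175.2892     5,876.4462
  6     1,500.00     1,119.3231     6,715.9386
  7     1,500.00     1,066.0220     7,462.1540
  8     1,500.00     1,015.2590     8,122.0723
  9     1,500.00       966.9134     8,702.2204
  10   26,500.00    16,268.7012   162,687.0122
  Σ                 26,930.4337   212,538.9876
P = 26,930.4337; Macaulay duration = 212,538.9876 / 26,930.4337 = 7.89215 half-year periods = 3.94607 years.
Modified duration = D_Mac / (1 + y) = 3.94607 / 1.05 = 3.75817 years.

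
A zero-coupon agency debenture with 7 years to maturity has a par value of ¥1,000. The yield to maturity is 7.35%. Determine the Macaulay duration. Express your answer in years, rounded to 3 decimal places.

7.000 years

A zero-coupon bond has a single cash flow at maturity, so its Macaulay duration equals its maturity: 7 years.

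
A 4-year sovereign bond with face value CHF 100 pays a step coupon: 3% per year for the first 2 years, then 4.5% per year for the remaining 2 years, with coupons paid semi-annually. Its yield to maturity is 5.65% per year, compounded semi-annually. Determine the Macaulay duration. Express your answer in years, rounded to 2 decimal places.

3.77 years

Periodic yield y = 0.02825. Discount each cash flow and weight by its period:
  t   CF        PV=CF/(1+0.02825)^t    t·PV
  1         1.50         1.4588         1.4588
  2         1.50         1.4187         2.8374
  3         1.50         1.3797         4.1392
  4         1.50         1.3418         5.3673
  5         2.25         1.9574         9.7872
  6         2.25         1.9037        11.4220
  7         2.25         1.8514        12.9595
  8       102.25        81.8227       654.5812
  Σ                     93.1342       702.5527
Price P = Σ PV = 93.1342.
Macaulay duration = Σ(t·PV) / P = 702.5527 / 93.1342 = 7.54345 half-year periods.
In years: 7.54345 / 2 = 3.77172 years.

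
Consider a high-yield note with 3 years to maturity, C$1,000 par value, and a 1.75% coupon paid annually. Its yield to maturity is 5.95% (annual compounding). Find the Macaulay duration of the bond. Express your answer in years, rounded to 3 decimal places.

2.945 years

Periodic yield y = 0.0595. Discount each cash flow and weight by its year:
  t   CF        PV=CF/(1+0.0595)^t    t·PV
  1        17.50        16.5172        16.5172
  2        17.50        15.5896        31.1793
  3     1,017.50       855.5227     2,566.5681
  Σ                    887.6296     2,614.2646
Price P = Σ PV = 887.6296.
Macaulay duration = Σ(t·PV) / P = 2,614.2646 / 887.6296 = 2.94522 years.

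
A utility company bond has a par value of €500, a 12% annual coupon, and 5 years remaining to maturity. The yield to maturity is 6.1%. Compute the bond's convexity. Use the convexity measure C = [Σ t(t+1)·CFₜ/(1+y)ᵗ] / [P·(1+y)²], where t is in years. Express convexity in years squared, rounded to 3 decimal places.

With y = 0.061:
  t   CF        PV=CF/(1+0.061)^t    t·PV        t(t+1)·PV
  1        60.00        56.5504        56.5504         113.1008
  2        60.00        53.2992       106.5983         319.7950
  3        60.00        50.2348       150.7045         602.8182
  4        60.00        47.3467       189.3868         946.9340
  5       560.00       416.4963     2,082.4813      12,494.8878
  Σ                    623.9274     2,585.7214      14,477.5359
P = 623.9274.
Convexity = Σ t(t+1)·PV / [P·(1+y)²] = 14,477.5359 / (623.9274 × 1.125721) = 20.61246.

20.612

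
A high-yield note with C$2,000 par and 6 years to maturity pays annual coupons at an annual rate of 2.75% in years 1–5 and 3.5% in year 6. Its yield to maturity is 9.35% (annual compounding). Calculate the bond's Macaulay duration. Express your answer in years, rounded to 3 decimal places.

5.526 years

Periodic yield y = 0.0935. Discount each cash flow and weight by its year:
  t   CF        PV=CF/(1+0.0935)^t    t·PV
  1        55.00        50.2972        50.2972
  2        55.00        45.9965        91.9931
  3        55.00        42.0636       126.1908
  4        55.00        38.4669       153.8677
  5        55.00        35.1778       175.8890
  6     2,070.00     1,210.7588     7,264.5526
  Σ                  1,422.7608     7,862.7904
Price P = Σ PV = 1,422.7608.
Macaulay duration = Σ(t·PV) / P = 7,862.7904 / 1,422.7608 = 5.52643 years.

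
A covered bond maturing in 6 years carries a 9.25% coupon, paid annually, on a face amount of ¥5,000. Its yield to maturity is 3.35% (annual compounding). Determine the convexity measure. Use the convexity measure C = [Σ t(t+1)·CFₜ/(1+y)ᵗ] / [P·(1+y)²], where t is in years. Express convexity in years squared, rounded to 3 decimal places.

With y = 0.0335:
  t   CF        PV=CF/(1+0.0335)^t    t·PV        t(t+1)·PV
  1       462.50       447.5085       447.5085         895.0169
  2       462.50       433.0029       866.0057       2,598.0172
  3       462.50       418.9675     1,256.9024       5,027.6095
  4       462.50       405.3870     1,621.5480       8,107.7399
  5       462.50       392.2467     1,961.2337      11,767.4019
  6     5,462.50     4,482.5853    26,895.5119     188,268.5833
  Σ                  6,579.6978    33,048.7101     216,664.3688
P = 6,579.6978.
Convexity = Σ t(t+1)·PV / [P·(1+y)²] = 216,664.3688 / (6,579.6978 × 1.068122) = 30.82908.

30.829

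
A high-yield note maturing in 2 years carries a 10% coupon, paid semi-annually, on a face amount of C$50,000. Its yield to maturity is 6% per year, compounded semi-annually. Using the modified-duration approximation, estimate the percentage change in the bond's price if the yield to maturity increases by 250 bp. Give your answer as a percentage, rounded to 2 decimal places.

Periodic yield y = 0.03. Modified duration first:
  t   CF        PV=CF/(1+0.03)^t    t·PV
  1     2,500.00     2,427.1845     2,427.1845
  2     2,500.00     2,356.4898     4,712.9795
  3     2,500.00     2,287.8541     6,863.5624
  4    52,500.00    46,645.5700   186,582.2801
  Σ                 53,717.0984   200,586.0065
P = 53,717.0984; D_Mac = 3.73412 half-year periods = 1.86706 yrs; D_mod = 1.86706/(1+0.03) = 1.81268 yrs.
ΔP/P ≈ -D_mod · Δy = -1.81268 × (+0.025) = -0.045317 = -4.5317%.

-4.53%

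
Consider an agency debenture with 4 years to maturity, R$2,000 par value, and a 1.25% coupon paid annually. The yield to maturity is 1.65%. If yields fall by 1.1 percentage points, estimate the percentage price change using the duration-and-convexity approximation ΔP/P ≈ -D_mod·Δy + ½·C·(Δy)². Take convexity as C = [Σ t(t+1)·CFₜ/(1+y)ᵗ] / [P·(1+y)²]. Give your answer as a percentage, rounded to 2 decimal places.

With y = 0.0165:
  t   CF        PV=CF/(1+0.0165)^t    t·PV        t(t+1)·PV
  1        25.00        24.5942        24.5942          49.1884
  2        25.00        24.1950        48.3900         145.1699
  3        25.00        23.8022        71.4067         285.6269
  4     2,025.00     1,896.6862     7,586.7450      37,933.7250
  Σ                  1,969.2777     7,731.1359      38,413.7102
P = 1,969.2777; D_Mac = 3.92587 yrs; D_mod = 3.86215 yrs; C = 18.87837.
Duration effect: -3.86215 × (-0.011) = +0.042484
Convexity effect: 0.5 × 18.87837 × (-0.011)² = +0.0011421
ΔP/P ≈ +0.042484 + 0.0011421 = +0.043626 = +4.3626%.

+4.36%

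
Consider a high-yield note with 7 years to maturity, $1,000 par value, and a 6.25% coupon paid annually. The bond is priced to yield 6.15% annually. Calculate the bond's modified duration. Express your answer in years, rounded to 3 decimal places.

5.542 years

Periodic yield y = 0.0615. First find Macaulay duration:
  t   CF        PV=CF/(1+0.0615)^t    t·PV
  1        62.50        58.8789        58.8789
  2        62.50        55.4677       110.9354
  3        62.50        52.2541       156.7622
  4        62.50        49.2266       196.9065
  5        62.50        46.3746       231.8729
  6        62.50        43.6878       262.1267
  7     1,062.50       699.6631     4,897.6415
  Σ                  1,005.5527     5,915.1241
P = 1,005.5527; Macaulay duration = 5,915.1241 / 1,005.5527 = 5.88246 years.
Modified duration = D_Mac / (1 + y) = 5.88246 / 1.0615 = 5.54165 years.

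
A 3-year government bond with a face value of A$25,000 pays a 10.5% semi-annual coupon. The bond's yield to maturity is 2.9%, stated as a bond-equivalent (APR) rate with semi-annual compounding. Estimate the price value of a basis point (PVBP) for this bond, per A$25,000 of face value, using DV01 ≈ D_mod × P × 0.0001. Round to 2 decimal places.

Periodic yield y = 0.0145.
  t   CF        PV=CF/(1+0.0145)^t    t·PV
  1     1,312.50     1,293.7408     1,293.7408
  2     1,312.50     1,275.2496     2,550.4993
  3     1,312.50     1,257.0228     3,771.0684
  4     1,312.50     1,239.0565     4,956.2260
  5     1,312.50     1,221.3470     6,106.7348
  6    26,312.50    24,135.1390   144,810.8342
  Σ                 30,421.5557   163,489.1034
P = 30,421.5557; D_Mac = 5.37412 half-year periods = 2.68706 yrs; D_mod = 2.64865 yrs.
DV01 ≈ 2.64865 × 30,421.5557 × 0.0001 = 8.057620.

A$8.06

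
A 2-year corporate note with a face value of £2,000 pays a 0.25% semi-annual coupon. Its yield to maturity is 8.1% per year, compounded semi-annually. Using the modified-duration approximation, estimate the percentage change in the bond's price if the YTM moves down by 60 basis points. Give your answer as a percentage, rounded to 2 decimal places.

Periodic yield y = 0.0405. Modified duration first:
  t   CF        PV=CF/(1+0.0405)^t    t·PV
  1         2.50         2.4027         2.4027
  2         2.50         2.3092         4.6183
  3         2.50         2.2193         6.6579
  4     2,002.50     1,708.4575     6,833.8301
  Σ                  1,715.3887     6,847.5090
P = 1,715.3887; D_Mac = 3.99181 half-year periods = 1.99591 yrs; D_mod = 1.99591/(1+0.0405) = 1.91822 yrs.
ΔP/P ≈ -D_mod · Δy = -1.91822 × (-0.006) = +0.011509 = +1.1509%.

+1.15%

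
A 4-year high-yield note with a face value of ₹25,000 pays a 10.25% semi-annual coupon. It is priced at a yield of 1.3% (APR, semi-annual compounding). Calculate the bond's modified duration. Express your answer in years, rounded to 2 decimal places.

3.46 years

Periodic yield y = 0.0065. First find Macaulay duration:
  t   CF        PV=CF/(1+0.0065)^t    t·PV
  1     1,281.25     1,272.9757     1,272.9757
  2     1,281.25     1,264.7548     2,529.5095
  3     1,281.25     1,256.5869     3,769.7608
  4     1,281.25     1,248.4719     4,993.8875
  5     1,281.25     1,240.4092     6,202.0461
  6     1,281.25     1,232.3986     7,394.3917
  7     1,281.25     1,224.4398     8,571.0783
  8    26,281.25    24,953.7479   199,629.9834
  Σ                 33,693.7847   234,363.6330
P = 33,693.7847; Macaulay duration = 234,363.6330 / 33,693.7847 = 6.95569 half-year periods = 3.47785 years.
Modified duration = D_Mac / (1 + y) = 3.47785 / 1.0065 = 3.45539 years.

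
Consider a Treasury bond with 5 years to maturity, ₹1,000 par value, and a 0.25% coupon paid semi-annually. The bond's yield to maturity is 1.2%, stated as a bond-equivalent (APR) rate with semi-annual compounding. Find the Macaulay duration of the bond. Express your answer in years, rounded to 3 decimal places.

Periodic yield y = 0.006. Discount each cash flow and weight by its period:
  t   CF        PV=CF/(1+0.006)^t    t·PV
  1         1.25         1.2425         1.2425
  2         1.25         1.2351         2.4703
  3         1.25         1.2278         3.6833
  4         1.25         1.2204         4.8818
  5         1.25         1.2132         6.0658
  6         1.25         1.2059         7.2356
  7         1.25         1.1987         8.3912
  8         1.25         1.1916         9.5327
  9         1.25         1.1845        10.6603
  10    1,001.25       943.1108     9,431.1081
  Σ                    954.0306     9,485.2716
Price P = Σ PV = 954.0306.
Macaulay duration = Σ(t·PV) / P = 9,485.2716 / 954.0306 = 9.94231 half-year periods.
In years: 9.94231 / 2 = 4.97116 years.

4.971 years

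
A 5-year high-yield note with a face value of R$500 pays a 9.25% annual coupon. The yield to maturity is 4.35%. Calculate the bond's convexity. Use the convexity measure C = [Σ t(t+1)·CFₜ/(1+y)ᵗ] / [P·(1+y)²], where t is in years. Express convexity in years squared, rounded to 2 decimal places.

With y = 0.0435:
  t   CF        PV=CF/(1+0.0435)^t    t·PV        t(t+1)·PV
  1        46.25        44.3220        44.3220          88.6440
  2        46.25        42.4744        84.9487         254.8462
  3        46.25        40.7037       122.1112         488.4449
  4        46.25        39.0069       156.0278         780.1389
  5       546.25       441.4984     2,207.4922      13,244.9535
  Σ                    608.0055     2,614.9020      14,857.0275
P = 608.0055.
Convexity = Σ t(t+1)·PV / [P·(1+y)²] = 14,857.0275 / (608.0055 × 1.088892) = 22.44086.

22.44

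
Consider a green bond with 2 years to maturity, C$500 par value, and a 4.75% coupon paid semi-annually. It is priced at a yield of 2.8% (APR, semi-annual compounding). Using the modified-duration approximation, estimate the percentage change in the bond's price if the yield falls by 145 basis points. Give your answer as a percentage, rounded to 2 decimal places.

+2.76%

Periodic yield y = 0.014. Modified duration first:
  t   CF        PV=CF/(1+0.014)^t    t·PV
  1       11.875        11.7110        11.7110
  2       11.875        11.5494        23.0987
  3       11.875        11.3899        34.1697
  4      511.875       484.1859     1,936.7434
  Σ                    518.8362     2,005.7229
P = 518.8362; D_Mac = 3.86581 half-year periods = 1.93291 yrs; D_mod = 1.93291/(1+0.014) = 1.90622 yrs.
ΔP/P ≈ -D_mod · Δy = -1.90622 × (-0.0145) = +0.027640 = +2.7640%.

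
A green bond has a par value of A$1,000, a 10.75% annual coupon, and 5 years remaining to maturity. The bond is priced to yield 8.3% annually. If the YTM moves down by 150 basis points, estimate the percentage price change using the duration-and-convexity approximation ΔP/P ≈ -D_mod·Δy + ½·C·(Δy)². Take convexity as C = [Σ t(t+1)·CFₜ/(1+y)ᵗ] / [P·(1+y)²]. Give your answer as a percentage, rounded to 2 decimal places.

With y = 0.083:
  t   CF        PV=CF/(1+0.083)^t    t·PV        t(t+1)·PV
  1       107.50        99.2613        99.2613         198.5226
  2       107.50        91.6540       183.3081         549.9242
  3       107.50        84.6298       253.8893       1,015.5571
  4       107.50        78.1438       312.5753       1,562.8764
  5     1,107.50       743.3639     3,716.8194      22,300.9162
  Σ                  1,097.0528     4,565.8533      25,627.7965
P = 1,097.0528; D_Mac = 4.16193 yrs; D_mod = 3.84296 yrs; C = 19.91713.
Duration effect: -3.84296 × (-0.015) = +0.057644
Convexity effect: 0.5 × 19.91713 × (-0.015)² = +0.0022407
ΔP/P ≈ +0.057644 + 0.0022407 = +0.059885 = +5.9885%.

+5.99%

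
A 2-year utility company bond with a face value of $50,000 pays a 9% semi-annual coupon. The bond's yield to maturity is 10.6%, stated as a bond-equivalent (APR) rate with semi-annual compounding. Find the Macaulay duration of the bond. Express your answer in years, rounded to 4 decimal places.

1.8724 years

Periodic yield y = 0.053. Discount each cash flow and weight by its period:
  t   CF        PV=CF/(1+0.053)^t    t·PV
  1     2,250.00     2,136.7521     2,136.7521
  2     2,250.00     2,029.2043     4,058.4086
  3     2,250.00     1,927.0696     5,781.2089
  4    52,250.00    42,498.4225   169,993.6901
  Σ                 48,591.4486   181,970.0597
Price P = Σ PV = 48,591.4486.
Macaulay duration = Σ(t·PV) / P = 181,970.0597 / 48,591.4486 = 3.74490 half-year periods.
In years: 3.74490 / 2 = 1.87245 years.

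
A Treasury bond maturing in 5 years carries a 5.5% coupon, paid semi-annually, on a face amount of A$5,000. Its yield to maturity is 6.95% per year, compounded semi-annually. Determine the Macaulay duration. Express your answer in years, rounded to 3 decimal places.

4.417 years

Periodic yield y = 0.03475. Discount each cash flow and weight by its period:
  t   CF        PV=CF/(1+0.03475)^t    t·PV
  1       137.50       132.8823       132.8823
  2       137.50       128.4198       256.8395
  3       137.50       124.1070       372.3211
  4       137.50       119.9391       479.7566
  5       137.50       115.9112       579.5562
  6       137.50       112.0186       672.1115
  7       137.50       108.2567       757.7967
  8       137.50       104.6211       836.9687
  9       137.50       101.1076       909.9684
  10    5,137.50     3,650.8794    36,508.7938
  Σ                  4,698.1428    41,506.9947
Price P = Σ PV = 4,698.1428.
Macaulay duration = Σ(t·PV) / P = 41,506.9947 / 4,698.1428 = 8.83477 half-year periods.
In years: 8.83477 / 2 = 4.41738 years.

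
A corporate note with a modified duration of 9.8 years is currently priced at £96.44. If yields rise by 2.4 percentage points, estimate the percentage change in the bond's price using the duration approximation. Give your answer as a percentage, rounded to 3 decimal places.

Duration approximation: ΔP/P ≈ -D_mod · Δy = -9.8 × (+0.024) = -0.235200.
As a percentage: -23.5200%.

-23.520%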